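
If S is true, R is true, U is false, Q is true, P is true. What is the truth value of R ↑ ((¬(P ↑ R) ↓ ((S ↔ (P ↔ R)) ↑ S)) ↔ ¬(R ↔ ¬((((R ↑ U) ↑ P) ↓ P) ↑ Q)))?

True

P ↑ R = True ↑ True = False
¬(P ↑ R) = ¬False = True
P ↔ R = True ↔ True = True
S ↔ (P ↔ R) = True ↔ True = True
(S ↔ (P ↔ R)) ↑ S = True ↑ True = False
¬(P ↑ R) ↓ ((S ↔ (P ↔ R)) ↑ S) = True ↓ False = False
R ↑ U = True ↑ False = True
(R ↑ U) ↑ P = True ↑ True = False
((R ↑ U) ↑ P) ↓ P = False ↓ True = False
(((R ↑ U) ↑ P) ↓ P) ↑ Q = False ↑ True = True
¬((((R ↑ U) ↑ P) ↓ P) ↑ Q) = ¬True = False
R ↔ ¬((((R ↑ U) ↑ P) ↓ P) ↑ Q) = True ↔ False = False
¬(R ↔ ¬((((R ↑ U) ↑ P) ↓ P) ↑ Q)) = ¬False = True
(¬(P ↑ R) ↓ ((S ↔ (P ↔ R)) ↑ S)) ↔ ¬(R ↔ ¬((((R ↑ U) ↑ P) ↓ P) ↑ Q)) = False ↔ True = False
R ↑ ((¬(P ↑ R) ↓ ((S ↔ (P ↔ R)) ↑ S)) ↔ ¬(R ↔ ¬((((R ↑ U) ↑ P) ↓ P) ↑ Q))) = True ↑ False = True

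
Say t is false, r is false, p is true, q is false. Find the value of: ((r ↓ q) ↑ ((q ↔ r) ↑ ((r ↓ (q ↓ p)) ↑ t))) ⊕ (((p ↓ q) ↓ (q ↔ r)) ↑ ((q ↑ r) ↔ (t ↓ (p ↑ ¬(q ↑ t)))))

F

Substituting t=F, r=F, p=T, q=F:
r ↓ q = F ↓ F = T
q ↔ r = F ↔ F = T
q ↓ p = F ↓ T = F
r ↓ (q ↓ p) = F ↓ F = T
(r ↓ (q ↓ p)) ↑ t = T ↑ F = T
(q ↔ r) ↑ ((r ↓ (q ↓ p)) ↑ t) = T ↑ T = F
(r ↓ q) ↑ ((q ↔ r) ↑ ((r ↓ (q ↓ p)) ↑ t)) = T ↑ F = T
p ↓ q = T ↓ F = F
q ↔ r = F ↔ F = T
(p ↓ q) ↓ (q ↔ r) = F ↓ T = F
q ↑ r = F ↑ F = T
q ↑ t = F ↑ F = T
¬(q ↑ t) = ¬T = F
p ↑ ¬(q ↑ t) = T ↑ F = T
t ↓ (p ↑ ¬(q ↑ t)) = F ↓ T = F
(q ↑ r) ↔ (t ↓ (p ↑ ¬(q ↑ t))) = T ↔ F = F
((p ↓ q) ↓ (q ↔ r)) ↑ ((q ↑ r) ↔ (t ↓ (p ↑ ¬(q ↑ t)))) = F ↑ F = T
((r ↓ q) ↑ ((q ↔ r) ↑ ((r ↓ (q ↓ p)) ↑ t))) ⊕ (((p ↓ q) ↓ (q ↔ r)) ↑ ((q ↑ r) ↔ (t ↓ (p ↑ ¬(q ↑ t))))) = T ⊕ T = F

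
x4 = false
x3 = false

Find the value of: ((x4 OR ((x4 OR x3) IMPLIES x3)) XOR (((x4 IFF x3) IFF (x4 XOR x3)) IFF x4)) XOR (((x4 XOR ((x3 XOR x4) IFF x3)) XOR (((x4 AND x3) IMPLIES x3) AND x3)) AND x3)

false

x4 OR x3 = false OR false = false
(x4 OR x3) IMPLIES x3 = false IMPLIES false = true
x4 OR ((x4 OR x3) IMPLIES x3) = false OR true = true
x4 IFF x3 = false IFF false = true
x4 XOR x3 = false XOR false = false
(x4 IFF x3) IFF (x4 XOR x3) = true IFF false = false
((x4 IFF x3) IFF (x4 XOR x3)) IFF x4 = false IFF false = true
(x4 OR ((x4 OR x3) IMPLIES x3)) XOR (((x4 IFF x3) IFF (x4 XOR x3)) IFF x4) = true XOR true = false
x3 XOR x4 = false XOR false = false
(x3 XOR x4) IFF x3 = false IFF false = true
x4 XOR ((x3 XOR x4) IFF x3) = false XOR true = true
x4 AND x3 = false AND false = false
(x4 AND x3) IMPLIES x3 = false IMPLIES false = true
((x4 AND x3) IMPLIES x3) AND x3 = true AND false = false
(x4 XOR ((x3 XOR x4) IFF x3)) XOR (((x4 AND x3) IMPLIES x3) AND x3) = true XOR false = true
((x4 XOR ((x3 XOR x4) IFF x3)) XOR (((x4 AND x3) IMPLIES x3) AND x3)) AND x3 = true AND false = false
((x4 OR ((x4 OR x3) IMPLIES x3)) XOR (((x4 IFF x3) IFF (x4 XOR x3)) IFF x4)) XOR (((x4 XOR ((x3 XOR x4) IFF x3)) XOR (((x4 AND x3) IMPLIES x3) AND x3)) AND x3) = false XOR false = false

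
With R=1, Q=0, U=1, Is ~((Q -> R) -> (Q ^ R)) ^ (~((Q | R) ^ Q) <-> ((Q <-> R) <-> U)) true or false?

Q -> R = 0 -> 1 = 1
Q ^ R = 0 ^ 1 = 1
(Q -> R) -> (Q ^ R) = 1 -> 1 = 1
~((Q -> R) -> (Q ^ R)) = ~1 = 0
Q | R = 0 | 1 = 1
(Q | R) ^ Q = 1 ^ 0 = 1
~((Q | R) ^ Q) = ~1 = 0
Q <-> R = 0 <-> 1 = 0
(Q <-> R) <-> U = 0 <-> 1 = 0
~((Q | R) ^ Q) <-> ((Q <-> R) <-> U) = 0 <-> 0 = 1
~((Q -> R) -> (Q ^ R)) ^ (~((Q | R) ^ Q) <-> ((Q <-> R) <-> U)) = 0 ^ 1 = 1

1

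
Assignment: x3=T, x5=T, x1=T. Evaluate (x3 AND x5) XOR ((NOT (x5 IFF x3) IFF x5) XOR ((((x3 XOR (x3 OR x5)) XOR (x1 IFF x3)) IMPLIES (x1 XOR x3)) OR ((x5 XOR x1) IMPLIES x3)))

F

x3 AND x5 = T AND T = T
x5 IFF x3 = T IFF T = T
NOT (x5 IFF x3) = NOT T = F
NOT (x5 IFF x3) IFF x5 = F IFF T = F
x3 OR x5 = T OR T = T
x3 XOR (x3 OR x5) = T XOR T = F
x1 IFF x3 = T IFF T = T
(x3 XOR (x3 OR x5)) XOR (x1 IFF x3) = F XOR T = T
x1 XOR x3 = T XOR T = F
((x3 XOR (x3 OR x5)) XOR (x1 IFF x3)) IMPLIES (x1 XOR x3) = T IMPLIES F = F
x5 XOR x1 = T XOR T = F
(x5 XOR x1) IMPLIES x3 = F IMPLIES T = T
(((x3 XOR (x3 OR x5)) XOR (x1 IFF x3)) IMPLIES (x1 XOR x3)) OR ((x5 XOR x1) IMPLIES x3) = F OR T = T
(NOT (x5 IFF x3) IFF x5) XOR ((((x3 XOR (x3 OR x5)) XOR (x1 IFF x3)) IMPLIES (x1 XOR x3)) OR ((x5 XOR x1) IMPLIES x3)) = F XOR T = T
(x3 AND x5) XOR ((NOT (x5 IFF x3) IFF x5) XOR ((((x3 XOR (x3 OR x5)) XOR (x1 IFF x3)) IMPLIES (x1 XOR x3)) OR ((x5 XOR x1) IMPLIES x3))) = T XOR T = F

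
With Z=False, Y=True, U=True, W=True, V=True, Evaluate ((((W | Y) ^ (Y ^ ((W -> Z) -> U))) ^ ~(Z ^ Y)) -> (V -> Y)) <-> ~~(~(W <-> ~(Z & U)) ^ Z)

False

Substituting Z=False, Y=True, U=True, W=True, V=True:
W | Y = True | True = True
W -> Z = True -> False = False
(W -> Z) -> U = False -> True = True
Y ^ ((W -> Z) -> U) = True ^ True = False
(W | Y) ^ (Y ^ ((W -> Z) -> U)) = True ^ False = True
Z ^ Y = False ^ True = True
~(Z ^ Y) = ~True = False
((W | Y) ^ (Y ^ ((W -> Z) -> U))) ^ ~(Z ^ Y) = True ^ False = True
V -> Y = True -> True = True
(((W | Y) ^ (Y ^ ((W -> Z) -> U))) ^ ~(Z ^ Y)) -> (V -> Y) = True -> True = True
Z & U = False & True = False
~(Z & U) = ~False = True
W <-> ~(Z & U) = True <-> True = True
~(W <-> ~(Z & U)) = ~True = False
~(W <-> ~(Z & U)) ^ Z = False ^ False = False
~(~(W <-> ~(Z & U)) ^ Z) = ~False = True
~~(~(W <-> ~(Z & U)) ^ Z) = ~True = False
((((W | Y) ^ (Y ^ ((W -> Z) -> U))) ^ ~(Z ^ Y)) -> (V -> Y)) <-> ~~(~(W <-> ~(Z & U)) ^ Z) = True <-> False = False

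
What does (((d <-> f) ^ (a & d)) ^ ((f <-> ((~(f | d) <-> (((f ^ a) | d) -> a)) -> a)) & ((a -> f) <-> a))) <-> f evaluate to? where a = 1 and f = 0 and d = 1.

0

d <-> f = 1 <-> 0 = 0
a & d = 1 & 1 = 1
(d <-> f) ^ (a & d) = 0 ^ 1 = 1
f | d = 0 | 1 = 1
~(f | d) = ~1 = 0
f ^ a = 0 ^ 1 = 1
(f ^ a) | d = 1 | 1 = 1
((f ^ a) | d) -> a = 1 -> 1 = 1
~(f | d) <-> (((f ^ a) | d) -> a) = 0 <-> 1 = 0
(~(f | d) <-> (((f ^ a) | d) -> a)) -> a = 0 -> 1 = 1
f <-> ((~(f | d) <-> (((f ^ a) | d) -> a)) -> a) = 0 <-> 1 = 0
a -> f = 1 -> 0 = 0
(a -> f) <-> a = 0 <-> 1 = 0
(f <-> ((~(f | d) <-> (((f ^ a) | d) -> a)) -> a)) & ((a -> f) <-> a) = 0 & 0 = 0
((d <-> f) ^ (a & d)) ^ ((f <-> ((~(f | d) <-> (((f ^ a) | d) -> a)) -> a)) & ((a -> f) <-> a)) = 1 ^ 0 = 1
(((d <-> f) ^ (a & d)) ^ ((f <-> ((~(f | d) <-> (((f ^ a) | d) -> a)) -> a)) & ((a -> f) <-> a))) <-> f = 1 <-> 0 = 0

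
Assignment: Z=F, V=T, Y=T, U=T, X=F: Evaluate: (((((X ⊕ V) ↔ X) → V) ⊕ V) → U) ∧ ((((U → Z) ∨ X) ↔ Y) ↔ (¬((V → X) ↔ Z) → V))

Substituting Z=F, V=T, Y=T, U=T, X=F:
X ⊕ V = F ⊕ T = T
(X ⊕ V) ↔ X = T ↔ F = F
((X ⊕ V) ↔ X) → V = F → T = T
(((X ⊕ V) ↔ X) → V) ⊕ V = T ⊕ T = F
((((X ⊕ V) ↔ X) → V) ⊕ V) → U = F → T = T
U → Z = T → F = F
(U → Z) ∨ X = F ∨ F = F
((U → Z) ∨ X) ↔ Y = F ↔ T = F
V → X = T → F = F
(V → X) ↔ Z = F ↔ F = T
¬((V → X) ↔ Z) = ¬T = F
¬((V → X) ↔ Z) → V = F → T = T
(((U → Z) ∨ X) ↔ Y) ↔ (¬((V → X) ↔ Z) → V) = F ↔ T = F
(((((X ⊕ V) ↔ X) → V) ⊕ V) → U) ∧ ((((U → Z) ∨ X) ↔ Y) ↔ (¬((V → X) ↔ Z) → V)) = T ∧ F = F

F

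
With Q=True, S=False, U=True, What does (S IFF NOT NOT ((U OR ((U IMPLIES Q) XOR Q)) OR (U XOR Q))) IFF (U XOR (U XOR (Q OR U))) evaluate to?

False

Substituting Q=True, S=False, U=True:
U IMPLIES Q = True IMPLIES True = True
(U IMPLIES Q) XOR Q = True XOR True = False
U OR ((U IMPLIES Q) XOR Q) = True OR False = True
U XOR Q = True XOR True = False
(U OR ((U IMPLIES Q) XOR Q)) OR (U XOR Q) = True OR False = True
NOT ((U OR ((U IMPLIES Q) XOR Q)) OR (U XOR Q)) = NOT True = False
NOT NOT ((U OR ((U IMPLIES Q) XOR Q)) OR (U XOR Q)) = NOT False = True
S IFF NOT NOT ((U OR ((U IMPLIES Q) XOR Q)) OR (U XOR Q)) = False IFF True = False
Q OR U = True OR True = True
U XOR (Q OR U) = True XOR True = False
U XOR (U XOR (Q OR U)) = True XOR False = True
(S IFF NOT NOT ((U OR ((U IMPLIES Q) XOR Q)) OR (U XOR Q))) IFF (U XOR (U XOR (Q OR U))) = False IFF True = False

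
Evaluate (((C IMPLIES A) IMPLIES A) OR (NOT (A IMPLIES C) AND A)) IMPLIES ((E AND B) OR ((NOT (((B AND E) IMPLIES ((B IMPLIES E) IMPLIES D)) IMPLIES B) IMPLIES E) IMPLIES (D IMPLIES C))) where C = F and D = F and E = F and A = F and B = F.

C IMPLIES A = F IMPLIES F = T
(C IMPLIES A) IMPLIES A = T IMPLIES F = F
A IMPLIES C = F IMPLIES F = T
NOT (A IMPLIES C) = NOT T = F
NOT (A IMPLIES C) AND A = F AND F = F
((C IMPLIES A) IMPLIES A) OR (NOT (A IMPLIES C) AND A) = F OR F = F
E AND B = F AND F = F
B AND E = F AND F = F
B IMPLIES E = F IMPLIES F = T
(B IMPLIES E) IMPLIES D = T IMPLIES F = F
(B AND E) IMPLIES ((B IMPLIES E) IMPLIES D) = F IMPLIES F = T
((B AND E) IMPLIES ((B IMPLIES E) IMPLIES D)) IMPLIES B = T IMPLIES F = F
NOT (((B AND E) IMPLIES ((B IMPLIES E) IMPLIES D)) IMPLIES B) = NOT F = T
NOT (((B AND E) IMPLIES ((B IMPLIES E) IMPLIES D)) IMPLIES B) IMPLIES E = T IMPLIES F = F
D IMPLIES C = F IMPLIES F = T
(NOT (((B AND E) IMPLIES ((B IMPLIES E) IMPLIES D)) IMPLIES B) IMPLIES E) IMPLIES (D IMPLIES C) = F IMPLIES T = T
(E AND B) OR ((NOT (((B AND E) IMPLIES ((B IMPLIES E) IMPLIES D)) IMPLIES B) IMPLIES E) IMPLIES (D IMPLIES C)) = F OR T = T
(((C IMPLIES A) IMPLIES A) OR (NOT (A IMPLIES C) AND A)) IMPLIES ((E AND B) OR ((NOT (((B AND E) IMPLIES ((B IMPLIES E) IMPLIES D)) IMPLIES B) IMPLIES E) IMPLIES (D IMPLIES C))) = F IMPLIES T = T

T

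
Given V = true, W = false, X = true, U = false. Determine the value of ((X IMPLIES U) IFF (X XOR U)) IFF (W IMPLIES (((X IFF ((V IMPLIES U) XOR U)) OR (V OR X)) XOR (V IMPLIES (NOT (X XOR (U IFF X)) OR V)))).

X IMPLIES U = true IMPLIES false = false
X XOR U = true XOR false = true
(X IMPLIES U) IFF (X XOR U) = false IFF true = false
V IMPLIES U = true IMPLIES false = false
(V IMPLIES U) XOR U = false XOR false = false
X IFF ((V IMPLIES U) XOR U) = true IFF false = false
V OR X = true OR true = true
(X IFF ((V IMPLIES U) XOR U)) OR (V OR X) = false OR true = true
U IFF X = false IFF true = false
X XOR (U IFF X) = true XOR false = true
NOT (X XOR (U IFF X)) = NOT true = false
NOT (X XOR (U IFF X)) OR V = false OR true = true
V IMPLIES (NOT (X XOR (U IFF X)) OR V) = true IMPLIES true = true
((X IFF ((V IMPLIES U) XOR U)) OR (V OR X)) XOR (V IMPLIES (NOT (X XOR (U IFF X)) OR V)) = true XOR true = false
W IMPLIES (((X IFF ((V IMPLIES U) XOR U)) OR (V OR X)) XOR (V IMPLIES (NOT (X XOR (U IFF X)) OR V))) = false IMPLIES false = true
((X IMPLIES U) IFF (X XOR U)) IFF (W IMPLIES (((X IFF ((V IMPLIES U) XOR U)) OR (V OR X)) XOR (V IMPLIES (NOT (X XOR (U IFF X)) OR V)))) = false IFF true = false

false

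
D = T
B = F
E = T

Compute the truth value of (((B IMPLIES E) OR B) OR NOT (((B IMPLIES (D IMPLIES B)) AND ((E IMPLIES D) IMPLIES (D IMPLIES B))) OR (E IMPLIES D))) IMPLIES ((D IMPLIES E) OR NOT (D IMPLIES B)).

T

B IMPLIES E = F IMPLIES T = T
(B IMPLIES E) OR B = T OR F = T
D IMPLIES B = T IMPLIES F = F
B IMPLIES (D IMPLIES B) = F IMPLIES F = T
E IMPLIES D = T IMPLIES T = T
D IMPLIES B = T IMPLIES F = F
(E IMPLIES D) IMPLIES (D IMPLIES B) = T IMPLIES F = F
(B IMPLIES (D IMPLIES B)) AND ((E IMPLIES D) IMPLIES (D IMPLIES B)) = T AND F = F
E IMPLIES D = T IMPLIES T = T
((B IMPLIES (D IMPLIES B)) AND ((E IMPLIES D) IMPLIES (D IMPLIES B))) OR (E IMPLIES D) = F OR T = T
NOT (((B IMPLIES (D IMPLIES B)) AND ((E IMPLIES D) IMPLIES (D IMPLIES B))) OR (E IMPLIES D)) = NOT T = F
((B IMPLIES E) OR B) OR NOT (((B IMPLIES (D IMPLIES B)) AND ((E IMPLIES D) IMPLIES (D IMPLIES B))) OR (E IMPLIES D)) = T OR F = T
D IMPLIES E = T IMPLIES T = T
D IMPLIES B = T IMPLIES F = F
NOT (D IMPLIES B) = NOT F = T
(D IMPLIES E) OR NOT (D IMPLIES B) = T OR T = T
(((B IMPLIES E) OR B) OR NOT (((B IMPLIES (D IMPLIES B)) AND ((E IMPLIES D) IMPLIES (D IMPLIES B))) OR (E IMPLIES D))) IMPLIES ((D IMPLIES E) OR NOT (D IMPLIES B)) = T IMPLIES T = T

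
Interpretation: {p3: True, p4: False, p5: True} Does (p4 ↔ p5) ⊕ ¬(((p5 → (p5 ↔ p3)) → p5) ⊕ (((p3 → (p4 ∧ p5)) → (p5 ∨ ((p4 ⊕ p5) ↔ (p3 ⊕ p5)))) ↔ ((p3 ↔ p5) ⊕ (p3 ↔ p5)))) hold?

False

Substituting p3=True, p4=False, p5=True:
p4 ↔ p5 = False ↔ True = False
p5 ↔ p3 = True ↔ True = True
p5 → (p5 ↔ p3) = True → True = True
(p5 → (p5 ↔ p3)) → p5 = True → True = True
p4 ∧ p5 = False ∧ True = False
p3 → (p4 ∧ p5) = True → False = False
p4 ⊕ p5 = False ⊕ True = True
p3 ⊕ p5 = True ⊕ True = False
(p4 ⊕ p5) ↔ (p3 ⊕ p5) = True ↔ False = False
p5 ∨ ((p4 ⊕ p5) ↔ (p3 ⊕ p5)) = True ∨ False = True
(p3 → (p4 ∧ p5)) → (p5 ∨ ((p4 ⊕ p5) ↔ (p3 ⊕ p5))) = False → True = True
p3 ↔ p5 = True ↔ True = True
p3 ↔ p5 = True ↔ True = True
(p3 ↔ p5) ⊕ (p3 ↔ p5) = True ⊕ True = False
((p3 → (p4 ∧ p5)) → (p5 ∨ ((p4 ⊕ p5) ↔ (p3 ⊕ p5)))) ↔ ((p3 ↔ p5) ⊕ (p3 ↔ p5)) = True ↔ False = False
((p5 → (p5 ↔ p3)) → p5) ⊕ (((p3 → (p4 ∧ p5)) → (p5 ∨ ((p4 ⊕ p5) ↔ (p3 ⊕ p5)))) ↔ ((p3 ↔ p5) ⊕ (p3 ↔ p5))) = True ⊕ False = True
¬(((p5 → (p5 ↔ p3)) → p5) ⊕ (((p3 → (p4 ∧ p5)) → (p5 ∨ ((p4 ⊕ p5) ↔ (p3 ⊕ p5)))) ↔ ((p3 ↔ p5) ⊕ (p3 ↔ p5)))) = ¬True = False
(p4 ↔ p5) ⊕ ¬(((p5 → (p5 ↔ p3)) → p5) ⊕ (((p3 → (p4 ∧ p5)) → (p5 ∨ ((p4 ⊕ p5) ↔ (p3 ⊕ p5)))) ↔ ((p3 ↔ p5) ⊕ (p3 ↔ p5)))) = False ⊕ False = False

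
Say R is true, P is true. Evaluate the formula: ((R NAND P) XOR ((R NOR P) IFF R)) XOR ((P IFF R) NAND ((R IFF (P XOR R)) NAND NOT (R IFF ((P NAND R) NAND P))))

R NAND P = T NAND T = F
R NOR P = T NOR T = F
(R NOR P) IFF R = F IFF T = F
(R NAND P) XOR ((R NOR P) IFF R) = F XOR F = F
P IFF R = T IFF T = T
P XOR R = T XOR T = F
R IFF (P XOR R) = T IFF F = F
P NAND R = T NAND T = F
(P NAND R) NAND P = F NAND T = T
R IFF ((P NAND R) NAND P) = T IFF T = T
NOT (R IFF ((P NAND R) NAND P)) = NOT T = F
(R IFF (P XOR R)) NAND NOT (R IFF ((P NAND R) NAND P)) = F NAND F = T
(P IFF R) NAND ((R IFF (P XOR R)) NAND NOT (R IFF ((P NAND R) NAND P))) = T NAND T = F
((R NAND P) XOR ((R NOR P) IFF R)) XOR ((P IFF R) NAND ((R IFF (P XOR R)) NAND NOT (R IFF ((P NAND R) NAND P)))) = F XOR F = F

F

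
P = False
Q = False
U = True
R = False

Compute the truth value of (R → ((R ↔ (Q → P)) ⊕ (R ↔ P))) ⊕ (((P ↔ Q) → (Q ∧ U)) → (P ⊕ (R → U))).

False

Substituting P=False, Q=False, U=True, R=False:
Q → P = False → False = True
R ↔ (Q → P) = False ↔ True = False
R ↔ P = False ↔ False = True
(R ↔ (Q → P)) ⊕ (R ↔ P) = False ⊕ True = True
R → ((R ↔ (Q → P)) ⊕ (R ↔ P)) = False → True = True
P ↔ Q = False ↔ False = True
Q ∧ U = False ∧ True = False
(P ↔ Q) → (Q ∧ U) = True → False = False
R → U = False → True = True
P ⊕ (R → U) = False ⊕ True = True
((P ↔ Q) → (Q ∧ U)) → (P ⊕ (R → U)) = False → True = True
(R → ((R ↔ (Q → P)) ⊕ (R ↔ P))) ⊕ (((P ↔ Q) → (Q ∧ U)) → (P ⊕ (R → U))) = True ⊕ True = False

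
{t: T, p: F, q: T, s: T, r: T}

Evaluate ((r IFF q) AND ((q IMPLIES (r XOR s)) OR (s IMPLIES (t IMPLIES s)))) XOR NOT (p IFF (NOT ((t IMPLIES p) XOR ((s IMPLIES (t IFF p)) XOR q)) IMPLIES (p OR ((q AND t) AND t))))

F

Substituting t=T, p=F, q=T, s=T, r=T:
r IFF q = T IFF T = T
r XOR s = T XOR T = F
q IMPLIES (r XOR s) = T IMPLIES F = F
t IMPLIES s = T IMPLIES T = T
s IMPLIES (t IMPLIES s) = T IMPLIES T = T
(q IMPLIES (r XOR s)) OR (s IMPLIES (t IMPLIES s)) = F OR T = T
(r IFF q) AND ((q IMPLIES (r XOR s)) OR (s IMPLIES (t IMPLIES s))) = T AND T = T
t IMPLIES p = T IMPLIES F = F
t IFF p = T IFF F = F
s IMPLIES (t IFF p) = T IMPLIES F = F
(s IMPLIES (t IFF p)) XOR q = F XOR T = T
(t IMPLIES p) XOR ((s IMPLIES (t IFF p)) XOR q) = F XOR T = T
NOT ((t IMPLIES p) XOR ((s IMPLIES (t IFF p)) XOR q)) = NOT T = F
q AND t = T AND T = T
(q AND t) AND t = T AND T = T
p OR ((q AND t) AND t) = F OR T = T
NOT ((t IMPLIES p) XOR ((s IMPLIES (t IFF p)) XOR q)) IMPLIES (p OR ((q AND t) AND t)) = F IMPLIES T = T
p IFF (NOT ((t IMPLIES p) XOR ((s IMPLIES (t IFF p)) XOR q)) IMPLIES (p OR ((q AND t) AND t))) = F IFF T = F
NOT (p IFF (NOT ((t IMPLIES p) XOR ((s IMPLIES (t IFF p)) XOR q)) IMPLIES (p OR ((q AND t) AND t)))) = NOT F = T
((r IFF q) AND ((q IMPLIES (r XOR s)) OR (s IMPLIES (t IMPLIES s)))) XOR NOT (p IFF (NOT ((t IMPLIES p) XOR ((s IMPLIES (t IFF p)) XOR q)) IMPLIES (p OR ((q AND t) AND t)))) = T XOR T = F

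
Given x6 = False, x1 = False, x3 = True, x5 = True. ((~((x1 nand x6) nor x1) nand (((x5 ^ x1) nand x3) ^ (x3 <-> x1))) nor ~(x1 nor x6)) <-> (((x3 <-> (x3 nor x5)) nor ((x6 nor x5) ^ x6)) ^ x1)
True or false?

Substituting x6=False, x1=False, x3=True, x5=True:
x1 nand x6 = False nand False = True
(x1 nand x6) nor x1 = True nor False = False
~((x1 nand x6) nor x1) = ~False = True
x5 ^ x1 = True ^ False = True
(x5 ^ x1) nand x3 = True nand True = False
x3 <-> x1 = True <-> False = False
((x5 ^ x1) nand x3) ^ (x3 <-> x1) = False ^ False = False
~((x1 nand x6) nor x1) nand (((x5 ^ x1) nand x3) ^ (x3 <-> x1)) = True nand False = True
x1 nor x6 = False nor False = True
~(x1 nor x6) = ~True = False
(~((x1 nand x6) nor x1) nand (((x5 ^ x1) nand x3) ^ (x3 <-> x1))) nor ~(x1 nor x6) = True nor False = False
x3 nor x5 = True nor True = False
x3 <-> (x3 nor x5) = True <-> False = False
x6 nor x5 = False nor True = False
(x6 nor x5) ^ x6 = False ^ False = False
(x3 <-> (x3 nor x5)) nor ((x6 nor x5) ^ x6) = False nor False = True
((x3 <-> (x3 nor x5)) nor ((x6 nor x5) ^ x6)) ^ x1 = True ^ False = True
((~((x1 nand x6) nor x1) nand (((x5 ^ x1) nand x3) ^ (x3 <-> x1))) nor ~(x1 nor x6)) <-> (((x3 <-> (x3 nor x5)) nor ((x6 nor x5) ^ x6)) ^ x1) = False <-> True = False

False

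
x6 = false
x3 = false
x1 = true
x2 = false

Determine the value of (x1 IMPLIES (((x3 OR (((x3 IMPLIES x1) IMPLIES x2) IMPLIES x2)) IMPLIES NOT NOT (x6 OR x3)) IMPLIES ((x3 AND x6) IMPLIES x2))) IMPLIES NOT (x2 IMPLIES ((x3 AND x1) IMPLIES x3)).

false

x3 IMPLIES x1 = false IMPLIES true = true
(x3 IMPLIES x1) IMPLIES x2 = true IMPLIES false = false
((x3 IMPLIES x1) IMPLIES x2) IMPLIES x2 = false IMPLIES false = true
x3 OR (((x3 IMPLIES x1) IMPLIES x2) IMPLIES x2) = false OR true = true
x6 OR x3 = false OR false = false
NOT (x6 OR x3) = NOT false = true
NOT NOT (x6 OR x3) = NOT true = false
(x3 OR (((x3 IMPLIES x1) IMPLIES x2) IMPLIES x2)) IMPLIES NOT NOT (x6 OR x3) = true IMPLIES false = false
x3 AND x6 = false AND false = false
(x3 AND x6) IMPLIES x2 = false IMPLIES false = true
((x3 OR (((x3 IMPLIES x1) IMPLIES x2) IMPLIES x2)) IMPLIES NOT NOT (x6 OR x3)) IMPLIES ((x3 AND x6) IMPLIES x2) = false IMPLIES true = true
x1 IMPLIES (((x3 OR (((x3 IMPLIES x1) IMPLIES x2) IMPLIES x2)) IMPLIES NOT NOT (x6 OR x3)) IMPLIES ((x3 AND x6) IMPLIES x2)) = true IMPLIES true = true
x3 AND x1 = false AND true = false
(x3 AND x1) IMPLIES x3 = false IMPLIES false = true
x2 IMPLIES ((x3 AND x1) IMPLIES x3) = false IMPLIES true = true
NOT (x2 IMPLIES ((x3 AND x1) IMPLIES x3)) = NOT true = false
(x1 IMPLIES (((x3 OR (((x3 IMPLIES x1) IMPLIES x2) IMPLIES x2)) IMPLIES NOT NOT (x6 OR x3)) IMPLIES ((x3 AND x6) IMPLIES x2))) IMPLIES NOT (x2 IMPLIES ((x3 AND x1) IMPLIES x3)) = true IMPLIES false = false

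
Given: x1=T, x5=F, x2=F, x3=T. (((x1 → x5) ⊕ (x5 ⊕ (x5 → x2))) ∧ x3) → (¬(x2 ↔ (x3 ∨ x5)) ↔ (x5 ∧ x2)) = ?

x1 → x5 = T → F = F
x5 → x2 = F → F = T
x5 ⊕ (x5 → x2) = F ⊕ T = T
(x1 → x5) ⊕ (x5 ⊕ (x5 → x2)) = F ⊕ T = T
((x1 → x5) ⊕ (x5 ⊕ (x5 → x2))) ∧ x3 = T ∧ T = T
x3 ∨ x5 = T ∨ F = T
x2 ↔ (x3 ∨ x5) = F ↔ T = F
¬(x2 ↔ (x3 ∨ x5)) = ¬F = T
x5 ∧ x2 = F ∧ F = F
¬(x2 ↔ (x3 ∨ x5)) ↔ (x5 ∧ x2) = T ↔ F = F
(((x1 → x5) ⊕ (x5 ⊕ (x5 → x2))) ∧ x3) → (¬(x2 ↔ (x3 ∨ x5)) ↔ (x5 ∧ x2)) = T → F = F

F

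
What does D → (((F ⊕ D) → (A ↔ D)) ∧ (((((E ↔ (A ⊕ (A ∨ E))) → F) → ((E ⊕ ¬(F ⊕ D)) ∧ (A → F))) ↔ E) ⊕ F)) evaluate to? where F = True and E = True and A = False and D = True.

F ⊕ D = True ⊕ True = False
A ↔ D = False ↔ True = False
(F ⊕ D) → (A ↔ D) = False → False = True
A ∨ E = False ∨ True = True
A ⊕ (A ∨ E) = False ⊕ True = True
E ↔ (A ⊕ (A ∨ E)) = True ↔ True = True
(E ↔ (A ⊕ (A ∨ E))) → F = True → True = True
F ⊕ D = True ⊕ True = False
¬(F ⊕ D) = ¬False = True
E ⊕ ¬(F ⊕ D) = True ⊕ True = False
A → F = False → True = True
(E ⊕ ¬(F ⊕ D)) ∧ (A → F) = False ∧ True = False
((E ↔ (A ⊕ (A ∨ E))) → F) → ((E ⊕ ¬(F ⊕ D)) ∧ (A → F)) = True → False = False
(((E ↔ (A ⊕ (A ∨ E))) → F) → ((E ⊕ ¬(F ⊕ D)) ∧ (A → F))) ↔ E = False ↔ True = False
((((E ↔ (A ⊕ (A ∨ E))) → F) → ((E ⊕ ¬(F ⊕ D)) ∧ (A → F))) ↔ E) ⊕ F = False ⊕ True = True
((F ⊕ D) → (A ↔ D)) ∧ (((((E ↔ (A ⊕ (A ∨ E))) → F) → ((E ⊕ ¬(F ⊕ D)) ∧ (A → F))) ↔ E) ⊕ F) = True ∧ True = True
D → (((F ⊕ D) → (A ↔ D)) ∧ (((((E ↔ (A ⊕ (A ∨ E))) → F) → ((E ⊕ ¬(F ⊕ D)) ∧ (A → F))) ↔ E) ⊕ F)) = True → True = True

True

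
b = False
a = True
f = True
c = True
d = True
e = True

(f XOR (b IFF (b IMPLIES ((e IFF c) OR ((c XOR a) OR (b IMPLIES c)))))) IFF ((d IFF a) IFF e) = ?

True

e IFF c = True IFF True = True
c XOR a = True XOR True = False
b IMPLIES c = False IMPLIES True = True
(c XOR a) OR (b IMPLIES c) = False OR True = True
(e IFF c) OR ((c XOR a) OR (b IMPLIES c)) = True OR True = True
b IMPLIES ((e IFF c) OR ((c XOR a) OR (b IMPLIES c))) = False IMPLIES True = True
b IFF (b IMPLIES ((e IFF c) OR ((c XOR a) OR (b IMPLIES c)))) = False IFF True = False
f XOR (b IFF (b IMPLIES ((e IFF c) OR ((c XOR a) OR (b IMPLIES c))))) = True XOR False = True
d IFF a = True IFF True = True
(d IFF a) IFF e = True IFF True = True
(f XOR (b IFF (b IMPLIES ((e IFF c) OR ((c XOR a) OR (b IMPLIES c)))))) IFF ((d IFF a) IFF e) = True IFF True = True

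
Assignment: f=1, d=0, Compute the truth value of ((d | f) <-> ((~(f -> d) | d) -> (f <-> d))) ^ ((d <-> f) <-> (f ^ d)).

d | f = 0 | 1 = 1
f -> d = 1 -> 0 = 0
~(f -> d) = ~0 = 1
~(f -> d) | d = 1 | 0 = 1
f <-> d = 1 <-> 0 = 0
(~(f -> d) | d) -> (f <-> d) = 1 -> 0 = 0
(d | f) <-> ((~(f -> d) | d) -> (f <-> d)) = 1 <-> 0 = 0
d <-> f = 0 <-> 1 = 0
f ^ d = 1 ^ 0 = 1
(d <-> f) <-> (f ^ d) = 0 <-> 1 = 0
((d | f) <-> ((~(f -> d) | d) -> (f <-> d))) ^ ((d <-> f) <-> (f ^ d)) = 0 ^ 0 = 0

0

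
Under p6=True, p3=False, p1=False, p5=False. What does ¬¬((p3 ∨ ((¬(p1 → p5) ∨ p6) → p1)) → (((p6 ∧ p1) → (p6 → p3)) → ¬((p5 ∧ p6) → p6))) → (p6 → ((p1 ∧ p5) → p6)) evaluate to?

True

Substituting p6=True, p3=False, p1=False, p5=False:
p1 → p5 = False → False = True
¬(p1 → p5) = ¬True = False
¬(p1 → p5) ∨ p6 = False ∨ True = True
(¬(p1 → p5) ∨ p6) → p1 = True → False = False
p3 ∨ ((¬(p1 → p5) ∨ p6) → p1) = False ∨ False = False
p6 ∧ p1 = True ∧ False = False
p6 → p3 = True → False = False
(p6 ∧ p1) → (p6 → p3) = False → False = True
p5 ∧ p6 = False ∧ True = False
(p5 ∧ p6) → p6 = False → True = True
¬((p5 ∧ p6) → p6) = ¬True = False
((p6 ∧ p1) → (p6 → p3)) → ¬((p5 ∧ p6) → p6) = True → False = False
(p3 ∨ ((¬(p1 → p5) ∨ p6) → p1)) → (((p6 ∧ p1) → (p6 → p3)) → ¬((p5 ∧ p6) → p6)) = False → False = True
¬((p3 ∨ ((¬(p1 → p5) ∨ p6) → p1)) → (((p6 ∧ p1) → (p6 → p3)) → ¬((p5 ∧ p6) → p6))) = ¬True = False
¬¬((p3 ∨ ((¬(p1 → p5) ∨ p6) → p1)) → (((p6 ∧ p1) → (p6 → p3)) → ¬((p5 ∧ p6) → p6))) = ¬False = True
p1 ∧ p5 = False ∧ False = False
(p1 ∧ p5) → p6 = False → True = True
p6 → ((p1 ∧ p5) → p6) = True → True = True
¬¬((p3 ∨ ((¬(p1 → p5) ∨ p6) → p1)) → (((p6 ∧ p1) → (p6 → p3)) → ¬((p5 ∧ p6) → p6))) → (p6 → ((p1 ∧ p5) → p6)) = True → True = True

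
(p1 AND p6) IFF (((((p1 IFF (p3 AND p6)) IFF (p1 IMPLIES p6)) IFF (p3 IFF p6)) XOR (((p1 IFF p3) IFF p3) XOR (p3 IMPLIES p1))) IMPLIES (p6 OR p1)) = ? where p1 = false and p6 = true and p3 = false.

Substituting p1=false, p6=true, p3=false:
p1 AND p6 = false AND true = false
p3 AND p6 = false AND true = false
p1 IFF (p3 AND p6) = false IFF false = true
p1 IMPLIES p6 = false IMPLIES true = true
(p1 IFF (p3 AND p6)) IFF (p1 IMPLIES p6) = true IFF true = true
p3 IFF p6 = false IFF true = false
((p1 IFF (p3 AND p6)) IFF (p1 IMPLIES p6)) IFF (p3 IFF p6) = true IFF false = false
p1 IFF p3 = false IFF false = true
(p1 IFF p3) IFF p3 = true IFF false = false
p3 IMPLIES p1 = false IMPLIES false = true
((p1 IFF p3) IFF p3) XOR (p3 IMPLIES p1) = false XOR true = true
(((p1 IFF (p3 AND p6)) IFF (p1 IMPLIES p6)) IFF (p3 IFF p6)) XOR (((p1 IFF p3) IFF p3) XOR (p3 IMPLIES p1)) = false XOR true = true
p6 OR p1 = true OR false = true
((((p1 IFF (p3 AND p6)) IFF (p1 IMPLIES p6)) IFF (p3 IFF p6)) XOR (((p1 IFF p3) IFF p3) XOR (p3 IMPLIES p1))) IMPLIES (p6 OR p1) = true IMPLIES true = true
(p1 AND p6) IFF (((((p1 IFF (p3 AND p6)) IFF (p1 IMPLIES p6)) IFF (p3 IFF p6)) XOR (((p1 IFF p3) IFF p3) XOR (p3 IMPLIES p1))) IMPLIES (p6 OR p1)) = false IFF true = false

false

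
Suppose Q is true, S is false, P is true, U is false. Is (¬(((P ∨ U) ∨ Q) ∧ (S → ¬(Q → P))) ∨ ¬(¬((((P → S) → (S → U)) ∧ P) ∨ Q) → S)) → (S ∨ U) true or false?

True

Substituting Q=True, S=False, P=True, U=False:
P ∨ U = True ∨ False = True
(P ∨ U) ∨ Q = True ∨ True = True
Q → P = True → True = True
¬(Q → P) = ¬True = False
S → ¬(Q → P) = False → False = True
((P ∨ U) ∨ Q) ∧ (S → ¬(Q → P)) = True ∧ True = True
¬(((P ∨ U) ∨ Q) ∧ (S → ¬(Q → P))) = ¬True = False
P → S = True → False = False
S → U = False → False = True
(P → S) → (S → U) = False → True = True
((P → S) → (S → U)) ∧ P = True ∧ True = True
(((P → S) → (S → U)) ∧ P) ∨ Q = True ∨ True = True
¬((((P → S) → (S → U)) ∧ P) ∨ Q) = ¬True = False
¬((((P → S) → (S → U)) ∧ P) ∨ Q) → S = False → False = True
¬(¬((((P → S) → (S → U)) ∧ P) ∨ Q) → S) = ¬True = False
¬(((P ∨ U) ∨ Q) ∧ (S → ¬(Q → P))) ∨ ¬(¬((((P → S) → (S → U)) ∧ P) ∨ Q) → S) = False ∨ False = False
S ∨ U = False ∨ False = False
(¬(((P ∨ U) ∨ Q) ∧ (S → ¬(Q → P))) ∨ ¬(¬((((P → S) → (S → U)) ∧ P) ∨ Q) → S)) → (S ∨ U) = False → False = True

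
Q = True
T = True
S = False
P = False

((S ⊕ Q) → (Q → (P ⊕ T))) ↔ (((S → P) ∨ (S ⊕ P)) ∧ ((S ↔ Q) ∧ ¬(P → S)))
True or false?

False

S ⊕ Q = False ⊕ True = True
P ⊕ T = False ⊕ True = True
Q → (P ⊕ T) = True → True = True
(S ⊕ Q) → (Q → (P ⊕ T)) = True → True = True
S → P = False → False = True
S ⊕ P = False ⊕ False = False
(S → P) ∨ (S ⊕ P) = True ∨ False = True
S ↔ Q = False ↔ True = False
P → S = False → False = True
¬(P → S) = ¬True = False
(S ↔ Q) ∧ ¬(P → S) = False ∧ False = False
((S → P) ∨ (S ⊕ P)) ∧ ((S ↔ Q) ∧ ¬(P → S)) = True ∧ False = False
((S ⊕ Q) → (Q → (P ⊕ T))) ↔ (((S → P) ∨ (S ⊕ P)) ∧ ((S ↔ Q) ∧ ¬(P → S))) = True ↔ False = False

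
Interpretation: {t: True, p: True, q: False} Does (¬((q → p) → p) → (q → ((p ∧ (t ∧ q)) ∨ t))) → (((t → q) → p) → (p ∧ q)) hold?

q → p = False → True = True
(q → p) → p = True → True = True
¬((q → p) → p) = ¬True = False
t ∧ q = True ∧ False = False
p ∧ (t ∧ q) = True ∧ False = False
(p ∧ (t ∧ q)) ∨ t = False ∨ True = True
q → ((p ∧ (t ∧ q)) ∨ t) = False → True = True
¬((q → p) → p) → (q → ((p ∧ (t ∧ q)) ∨ t)) = False → True = True
t → q = True → False = False
(t → q) → p = False → True = True
p ∧ q = True ∧ False = False
((t → q) → p) → (p ∧ q) = True → False = False
(¬((q → p) → p) → (q → ((p ∧ (t ∧ q)) ∨ t))) → (((t → q) → p) → (p ∧ q)) = True → False = False

False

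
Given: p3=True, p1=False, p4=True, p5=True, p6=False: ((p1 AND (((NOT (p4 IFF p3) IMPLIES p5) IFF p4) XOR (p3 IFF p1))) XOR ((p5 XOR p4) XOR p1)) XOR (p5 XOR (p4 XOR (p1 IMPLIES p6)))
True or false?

True

p4 IFF p3 = True IFF True = True
NOT (p4 IFF p3) = NOT True = False
NOT (p4 IFF p3) IMPLIES p5 = False IMPLIES True = True
(NOT (p4 IFF p3) IMPLIES p5) IFF p4 = True IFF True = True
p3 IFF p1 = True IFF False = False
((NOT (p4 IFF p3) IMPLIES p5) IFF p4) XOR (p3 IFF p1) = True XOR False = True
p1 AND (((NOT (p4 IFF p3) IMPLIES p5) IFF p4) XOR (p3 IFF p1)) = False AND True = False
p5 XOR p4 = True XOR True = False
(p5 XOR p4) XOR p1 = False XOR False = False
(p1 AND (((NOT (p4 IFF p3) IMPLIES p5) IFF p4) XOR (p3 IFF p1))) XOR ((p5 XOR p4) XOR p1) = False XOR False = False
p1 IMPLIES p6 = False IMPLIES False = True
p4 XOR (p1 IMPLIES p6) = True XOR True = False
p5 XOR (p4 XOR (p1 IMPLIES p6)) = True XOR False = True
((p1 AND (((NOT (p4 IFF p3) IMPLIES p5) IFF p4) XOR (p3 IFF p1))) XOR ((p5 XOR p4) XOR p1)) XOR (p5 XOR (p4 XOR (p1 IMPLIES p6))) = False XOR True = True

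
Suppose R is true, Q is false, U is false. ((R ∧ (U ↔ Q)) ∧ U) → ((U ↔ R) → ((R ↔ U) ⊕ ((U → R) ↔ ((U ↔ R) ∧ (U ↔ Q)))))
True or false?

True

U ↔ Q = False ↔ False = True
R ∧ (U ↔ Q) = True ∧ True = True
(R ∧ (U ↔ Q)) ∧ U = True ∧ False = False
U ↔ R = False ↔ True = False
R ↔ U = True ↔ False = False
U → R = False → True = True
U ↔ R = False ↔ True = False
U ↔ Q = False ↔ False = True
(U ↔ R) ∧ (U ↔ Q) = False ∧ True = False
(U → R) ↔ ((U ↔ R) ∧ (U ↔ Q)) = True ↔ False = False
(R ↔ U) ⊕ ((U → R) ↔ ((U ↔ R) ∧ (U ↔ Q))) = False ⊕ False = False
(U ↔ R) → ((R ↔ U) ⊕ ((U → R) ↔ ((U ↔ R) ∧ (U ↔ Q)))) = False → False = True
((R ∧ (U ↔ Q)) ∧ U) → ((U ↔ R) → ((R ↔ U) ⊕ ((U → R) ↔ ((U ↔ R) ∧ (U ↔ Q))))) = False → True = True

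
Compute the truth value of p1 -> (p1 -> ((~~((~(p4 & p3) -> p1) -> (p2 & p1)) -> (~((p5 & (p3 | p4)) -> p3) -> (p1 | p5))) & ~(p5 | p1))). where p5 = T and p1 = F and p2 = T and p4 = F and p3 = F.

T

Substituting p5=T, p1=F, p2=T, p4=F, p3=F:
p4 & p3 = F & F = F
~(p4 & p3) = ~F = T
~(p4 & p3) -> p1 = T -> F = F
p2 & p1 = T & F = F
(~(p4 & p3) -> p1) -> (p2 & p1) = F -> F = T
~((~(p4 & p3) -> p1) -> (p2 & p1)) = ~T = F
~~((~(p4 & p3) -> p1) -> (p2 & p1)) = ~F = T
p3 | p4 = F | F = F
p5 & (p3 | p4) = T & F = F
(p5 & (p3 | p4)) -> p3 = F -> F = T
~((p5 & (p3 | p4)) -> p3) = ~T = F
p1 | p5 = F | T = T
~((p5 & (p3 | p4)) -> p3) -> (p1 | p5) = F -> T = T
~~((~(p4 & p3) -> p1) -> (p2 & p1)) -> (~((p5 & (p3 | p4)) -> p3) -> (p1 | p5)) = T -> T = T
p5 | p1 = T | F = T
~(p5 | p1) = ~T = F
(~~((~(p4 & p3) -> p1) -> (p2 & p1)) -> (~((p5 & (p3 | p4)) -> p3) -> (p1 | p5))) & ~(p5 | p1) = T & F = F
p1 -> ((~~((~(p4 & p3) -> p1) -> (p2 & p1)) -> (~((p5 & (p3 | p4)) -> p3) -> (p1 | p5))) & ~(p5 | p1)) = F -> F = T
p1 -> (p1 -> ((~~((~(p4 & p3) -> p1) -> (p2 & p1)) -> (~((p5 & (p3 | p4)) -> p3) -> (p1 | p5))) & ~(p5 | p1))) = F -> T = T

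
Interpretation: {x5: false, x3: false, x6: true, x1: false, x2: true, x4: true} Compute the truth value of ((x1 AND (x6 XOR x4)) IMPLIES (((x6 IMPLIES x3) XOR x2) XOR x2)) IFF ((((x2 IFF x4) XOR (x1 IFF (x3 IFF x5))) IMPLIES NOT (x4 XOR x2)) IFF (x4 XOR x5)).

Substituting x5=false, x3=false, x6=true, x1=false, x2=true, x4=true:
x6 XOR x4 = true XOR true = false
x1 AND (x6 XOR x4) = false AND false = false
x6 IMPLIES x3 = true IMPLIES false = false
(x6 IMPLIES x3) XOR x2 = false XOR true = true
((x6 IMPLIES x3) XOR x2) XOR x2 = true XOR true = false
(x1 AND (x6 XOR x4)) IMPLIES (((x6 IMPLIES x3) XOR x2) XOR x2) = false IMPLIES false = true
x2 IFF x4 = true IFF true = true
x3 IFF x5 = false IFF false = true
x1 IFF (x3 IFF x5) = false IFF true = false
(x2 IFF x4) XOR (x1 IFF (x3 IFF x5)) = true XOR false = true
x4 XOR x2 = true XOR true = false
NOT (x4 XOR x2) = NOT false = true
((x2 IFF x4) XOR (x1 IFF (x3 IFF x5))) IMPLIES NOT (x4 XOR x2) = true IMPLIES true = true
x4 XOR x5 = true XOR false = true
(((x2 IFF x4) XOR (x1 IFF (x3 IFF x5))) IMPLIES NOT (x4 XOR x2)) IFF (x4 XOR x5) = true IFF true = true
((x1 AND (x6 XOR x4)) IMPLIES (((x6 IMPLIES x3) XOR x2) XOR x2)) IFF ((((x2 IFF x4) XOR (x1 IFF (x3 IFF x5))) IMPLIES NOT (x4 XOR x2)) IFF (x4 XOR x5)) = true IFF true = true

true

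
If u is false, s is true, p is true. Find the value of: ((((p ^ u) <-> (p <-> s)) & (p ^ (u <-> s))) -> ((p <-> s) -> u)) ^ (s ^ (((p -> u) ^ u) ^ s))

F

Substituting u=F, s=T, p=T:
p ^ u = T ^ F = T
p <-> s = T <-> T = T
(p ^ u) <-> (p <-> s) = T <-> T = T
u <-> s = F <-> T = F
p ^ (u <-> s) = T ^ F = T
((p ^ u) <-> (p <-> s)) & (p ^ (u <-> s)) = T & T = T
p <-> s = T <-> T = T
(p <-> s) -> u = T -> F = F
(((p ^ u) <-> (p <-> s)) & (p ^ (u <-> s))) -> ((p <-> s) -> u) = T -> F = F
p -> u = T -> F = F
(p -> u) ^ u = F ^ F = F
((p -> u) ^ u) ^ s = F ^ T = T
s ^ (((p -> u) ^ u) ^ s) = T ^ T = F
((((p ^ u) <-> (p <-> s)) & (p ^ (u <-> s))) -> ((p <-> s) -> u)) ^ (s ^ (((p -> u) ^ u) ^ s)) = F ^ F = F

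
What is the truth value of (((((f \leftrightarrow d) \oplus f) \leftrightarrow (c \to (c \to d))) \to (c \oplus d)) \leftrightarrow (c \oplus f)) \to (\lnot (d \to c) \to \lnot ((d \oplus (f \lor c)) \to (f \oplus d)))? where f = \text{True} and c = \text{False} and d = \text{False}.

\text{True}

f \leftrightarrow d = \text{True} \leftrightarrow \text{False} = \text{False}
(f \leftrightarrow d) \oplus f = \text{False} \oplus \text{True} = \text{True}
c \to d = \text{False} \to \text{False} = \text{True}
c \to (c \to d) = \text{False} \to \text{True} = \text{True}
((f \leftrightarrow d) \oplus f) \leftrightarrow (c \to (c \to d)) = \text{True} \leftrightarrow \text{True} = \text{True}
c \oplus d = \text{False} \oplus \text{False} = \text{False}
(((f \leftrightarrow d) \oplus f) \leftrightarrow (c \to (c \to d))) \to (c \oplus d) = \text{True} \to \text{False} = \text{False}
c \oplus f = \text{False} \oplus \text{True} = \text{True}
((((f \leftrightarrow d) \oplus f) \leftrightarrow (c \to (c \to d))) \to (c \oplus d)) \leftrightarrow (c \oplus f) = \text{False} \leftrightarrow \text{True} = \text{False}
d \to c = \text{False} \to \text{False} = \text{True}
\lnot (d \to c) = \lnot \text{True} = \text{False}
f \lor c = \text{True} \lor \text{False} = \text{True}
d \oplus (f \lor c) = \text{False} \oplus \text{True} = \text{True}
f \oplus d = \text{True} \oplus \text{False} = \text{True}
(d \oplus (f \lor c)) \to (f \oplus d) = \text{True} \to \text{True} = \text{True}
\lnot ((d \oplus (f \lor c)) \to (f \oplus d)) = \lnot \text{True} = \text{False}
\lnot (d \to c) \to \lnot ((d \oplus (f \lor c)) \to (f \oplus d)) = \text{False} \to \text{False} = \text{True}
(((((f \leftrightarrow d) \oplus f) \leftrightarrow (c \to (c \to d))) \to (c \oplus d)) \leftrightarrow (c \oplus f)) \to (\lnot (d \to c) \to \lnot ((d \oplus (f \lor c)) \to (f \oplus d))) = \text{False} \to \text{True} = \text{True}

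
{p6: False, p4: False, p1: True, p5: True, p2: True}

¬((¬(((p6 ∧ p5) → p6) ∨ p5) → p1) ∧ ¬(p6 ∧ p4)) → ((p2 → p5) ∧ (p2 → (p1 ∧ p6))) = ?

p6 ∧ p5 = False ∧ True = False
(p6 ∧ p5) → p6 = False → False = True
((p6 ∧ p5) → p6) ∨ p5 = True ∨ True = True
¬(((p6 ∧ p5) → p6) ∨ p5) = ¬True = False
¬(((p6 ∧ p5) → p6) ∨ p5) → p1 = False → True = True
p6 ∧ p4 = False ∧ False = False
¬(p6 ∧ p4) = ¬False = True
(¬(((p6 ∧ p5) → p6) ∨ p5) → p1) ∧ ¬(p6 ∧ p4) = True ∧ True = True
¬((¬(((p6 ∧ p5) → p6) ∨ p5) → p1) ∧ ¬(p6 ∧ p4)) = ¬True = False
p2 → p5 = True → True = True
p1 ∧ p6 = True ∧ False = False
p2 → (p1 ∧ p6) = True → False = False
(p2 → p5) ∧ (p2 → (p1 ∧ p6)) = True ∧ False = False
¬((¬(((p6 ∧ p5) → p6) ∨ p5) → p1) ∧ ¬(p6 ∧ p4)) → ((p2 → p5) ∧ (p2 → (p1 ∧ p6))) = False → False = True

True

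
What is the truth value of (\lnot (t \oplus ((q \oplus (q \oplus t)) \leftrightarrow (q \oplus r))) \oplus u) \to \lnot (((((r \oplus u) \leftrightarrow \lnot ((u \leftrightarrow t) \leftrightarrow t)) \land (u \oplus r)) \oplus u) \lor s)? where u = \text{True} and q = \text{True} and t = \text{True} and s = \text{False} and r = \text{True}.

\text{False}

Substituting u=\text{True}, q=\text{True}, t=\text{True}, s=\text{False}, r=\text{True}:
q \oplus t = \text{True} \oplus \text{True} = \text{False}
q \oplus (q \oplus t) = \text{True} \oplus \text{False} = \text{True}
q \oplus r = \text{True} \oplus \text{True} = \text{False}
(q \oplus (q \oplus t)) \leftrightarrow (q \oplus r) = \text{True} \leftrightarrow \text{False} = \text{False}
t \oplus ((q \oplus (q \oplus t)) \leftrightarrow (q \oplus r)) = \text{True} \oplus \text{False} = \text{True}
\lnot (t \oplus ((q \oplus (q \oplus t)) \leftrightarrow (q \oplus r))) = \lnot \text{True} = \text{False}
\lnot (t \oplus ((q \oplus (q \oplus t)) \leftrightarrow (q \oplus r))) \oplus u = \text{False} \oplus \text{True} = \text{True}
r \oplus u = \text{True} \oplus \text{True} = \text{False}
u \leftrightarrow t = \text{True} \leftrightarrow \text{True} = \text{True}
(u \leftrightarrow t) \leftrightarrow t = \text{True} \leftrightarrow \text{True} = \text{True}
\lnot ((u \leftrightarrow t) \leftrightarrow t) = \lnot \text{True} = \text{False}
(r \oplus u) \leftrightarrow \lnot ((u \leftrightarrow t) \leftrightarrow t) = \text{False} \leftrightarrow \text{False} = \text{True}
u \oplus r = \text{True} \oplus \text{True} = \text{False}
((r \oplus u) \leftrightarrow \lnot ((u \leftrightarrow t) \leftrightarrow t)) \land (u \oplus r) = \text{True} \land \text{False} = \text{False}
(((r \oplus u) \leftrightarrow \lnot ((u \leftrightarrow t) \leftrightarrow t)) \land (u \oplus r)) \oplus u = \text{False} \oplus \text{True} = \text{True}
((((r \oplus u) \leftrightarrow \lnot ((u \leftrightarrow t) \leftrightarrow t)) \land (u \oplus r)) \oplus u) \lor s = \text{True} \lor \text{False} = \text{True}
\lnot (((((r \oplus u) \leftrightarrow \lnot ((u \leftrightarrow t) \leftrightarrow t)) \land (u \oplus r)) \oplus u) \lor s) = \lnot \text{True} = \text{False}
(\lnot (t \oplus ((q \oplus (q \oplus t)) \leftrightarrow (q \oplus r))) \oplus u) \to \lnot (((((r \oplus u) \leftrightarrow \lnot ((u \leftrightarrow t) \leftrightarrow t)) \land (u \oplus r)) \oplus u) \lor s) = \text{True} \to \text{False} = \text{False}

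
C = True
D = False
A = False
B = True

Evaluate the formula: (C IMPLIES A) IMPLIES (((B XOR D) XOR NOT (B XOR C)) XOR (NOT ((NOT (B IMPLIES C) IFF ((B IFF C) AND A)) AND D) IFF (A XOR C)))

True

C IMPLIES A = True IMPLIES False = False
B XOR D = True XOR False = True
B XOR C = True XOR True = False
NOT (B XOR C) = NOT False = True
(B XOR D) XOR NOT (B XOR C) = True XOR True = False
B IMPLIES C = True IMPLIES True = True
NOT (B IMPLIES C) = NOT True = False
B IFF C = True IFF True = True
(B IFF C) AND A = True AND False = False
NOT (B IMPLIES C) IFF ((B IFF C) AND A) = False IFF False = True
(NOT (B IMPLIES C) IFF ((B IFF C) AND A)) AND D = True AND False = False
NOT ((NOT (B IMPLIES C) IFF ((B IFF C) AND A)) AND D) = NOT False = True
A XOR C = False XOR True = True
NOT ((NOT (B IMPLIES C) IFF ((B IFF C) AND A)) AND D) IFF (A XOR C) = True IFF True = True
((B XOR D) XOR NOT (B XOR C)) XOR (NOT ((NOT (B IMPLIES C) IFF ((B IFF C) AND A)) AND D) IFF (A XOR C)) = False XOR True = True
(C IMPLIES A) IMPLIES (((B XOR D) XOR NOT (B XOR C)) XOR (NOT ((NOT (B IMPLIES C) IFF ((B IFF C) AND A)) AND D) IFF (A XOR C))) = False IMPLIES True = True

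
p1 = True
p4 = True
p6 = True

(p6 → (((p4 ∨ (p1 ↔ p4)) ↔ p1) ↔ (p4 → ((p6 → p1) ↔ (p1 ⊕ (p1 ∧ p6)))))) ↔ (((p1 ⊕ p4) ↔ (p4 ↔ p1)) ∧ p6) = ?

True

p1 ↔ p4 = True ↔ True = True
p4 ∨ (p1 ↔ p4) = True ∨ True = True
(p4 ∨ (p1 ↔ p4)) ↔ p1 = True ↔ True = True
p6 → p1 = True → True = True
p1 ∧ p6 = True ∧ True = True
p1 ⊕ (p1 ∧ p6) = True ⊕ True = False
(p6 → p1) ↔ (p1 ⊕ (p1 ∧ p6)) = True ↔ False = False
p4 → ((p6 → p1) ↔ (p1 ⊕ (p1 ∧ p6))) = True → False = False
((p4 ∨ (p1 ↔ p4)) ↔ p1) ↔ (p4 → ((p6 → p1) ↔ (p1 ⊕ (p1 ∧ p6)))) = True ↔ False = False
p6 → (((p4 ∨ (p1 ↔ p4)) ↔ p1) ↔ (p4 → ((p6 → p1) ↔ (p1 ⊕ (p1 ∧ p6))))) = True → False = False
p1 ⊕ p4 = True ⊕ True = False
p4 ↔ p1 = True ↔ True = True
(p1 ⊕ p4) ↔ (p4 ↔ p1) = False ↔ True = False
((p1 ⊕ p4) ↔ (p4 ↔ p1)) ∧ p6 = False ∧ True = False
(p6 → (((p4 ∨ (p1 ↔ p4)) ↔ p1) ↔ (p4 → ((p6 → p1) ↔ (p1 ⊕ (p1 ∧ p6)))))) ↔ (((p1 ⊕ p4) ↔ (p4 ↔ p1)) ∧ p6) = False ↔ False = True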